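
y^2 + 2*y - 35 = (y - 5)*(y + 7)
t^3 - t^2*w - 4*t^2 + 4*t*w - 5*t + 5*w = (t - 5)*(t + 1)*(t - w)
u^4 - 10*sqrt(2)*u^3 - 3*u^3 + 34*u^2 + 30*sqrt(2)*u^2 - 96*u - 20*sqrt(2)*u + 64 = (u - 2)*(u - 1)*(u - 8*sqrt(2))*(u - 2*sqrt(2))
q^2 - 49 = (q - 7)*(q + 7)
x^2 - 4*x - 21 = (x - 7)*(x + 3)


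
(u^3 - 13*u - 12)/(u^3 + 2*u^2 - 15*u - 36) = (u + 1)/(u + 3)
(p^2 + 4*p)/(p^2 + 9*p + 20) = p/(p + 5)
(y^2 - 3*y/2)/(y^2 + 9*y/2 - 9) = y/(y + 6)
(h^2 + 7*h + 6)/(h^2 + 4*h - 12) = (h + 1)/(h - 2)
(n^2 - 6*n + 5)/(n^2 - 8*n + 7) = (n - 5)/(n - 7)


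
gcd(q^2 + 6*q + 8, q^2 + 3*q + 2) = q + 2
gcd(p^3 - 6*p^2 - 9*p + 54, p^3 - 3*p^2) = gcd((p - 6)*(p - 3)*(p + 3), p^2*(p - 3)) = p - 3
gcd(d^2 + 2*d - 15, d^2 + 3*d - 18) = d - 3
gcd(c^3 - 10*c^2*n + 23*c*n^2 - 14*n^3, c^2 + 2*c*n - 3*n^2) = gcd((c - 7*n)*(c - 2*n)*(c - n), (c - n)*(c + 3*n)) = c - n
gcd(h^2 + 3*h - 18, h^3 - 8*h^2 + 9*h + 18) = h - 3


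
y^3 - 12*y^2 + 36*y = y*(y - 6)^2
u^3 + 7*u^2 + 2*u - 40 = (u - 2)*(u + 4)*(u + 5)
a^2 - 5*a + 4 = (a - 4)*(a - 1)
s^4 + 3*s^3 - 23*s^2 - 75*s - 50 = (s - 5)*(s + 1)*(s + 2)*(s + 5)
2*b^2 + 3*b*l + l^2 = (b + l)*(2*b + l)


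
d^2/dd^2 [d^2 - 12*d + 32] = 2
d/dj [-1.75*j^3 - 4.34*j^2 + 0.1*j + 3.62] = -5.25*j^2 - 8.68*j + 0.1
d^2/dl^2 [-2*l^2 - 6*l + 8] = -4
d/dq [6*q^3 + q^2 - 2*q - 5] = 18*q^2 + 2*q - 2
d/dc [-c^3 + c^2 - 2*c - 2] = -3*c^2 + 2*c - 2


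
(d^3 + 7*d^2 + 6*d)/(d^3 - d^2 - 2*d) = (d + 6)/(d - 2)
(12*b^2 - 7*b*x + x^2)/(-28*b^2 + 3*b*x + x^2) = (-3*b + x)/(7*b + x)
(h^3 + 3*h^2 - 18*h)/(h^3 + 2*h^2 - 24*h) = (h - 3)/(h - 4)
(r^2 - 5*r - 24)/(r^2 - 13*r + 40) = (r + 3)/(r - 5)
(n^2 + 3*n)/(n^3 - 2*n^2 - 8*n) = (n + 3)/(n^2 - 2*n - 8)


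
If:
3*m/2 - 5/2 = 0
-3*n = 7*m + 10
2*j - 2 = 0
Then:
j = 1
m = 5/3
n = -65/9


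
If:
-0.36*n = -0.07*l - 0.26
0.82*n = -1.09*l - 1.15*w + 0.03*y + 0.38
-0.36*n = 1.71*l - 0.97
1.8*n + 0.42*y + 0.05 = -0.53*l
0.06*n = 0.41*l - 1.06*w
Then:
No Solution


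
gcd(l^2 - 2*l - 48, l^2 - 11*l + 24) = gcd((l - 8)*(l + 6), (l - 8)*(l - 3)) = l - 8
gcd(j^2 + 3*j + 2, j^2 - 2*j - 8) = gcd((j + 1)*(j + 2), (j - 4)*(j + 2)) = j + 2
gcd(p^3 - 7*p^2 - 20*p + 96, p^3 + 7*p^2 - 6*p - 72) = p^2 + p - 12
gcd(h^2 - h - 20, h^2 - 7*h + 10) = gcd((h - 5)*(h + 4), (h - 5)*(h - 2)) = h - 5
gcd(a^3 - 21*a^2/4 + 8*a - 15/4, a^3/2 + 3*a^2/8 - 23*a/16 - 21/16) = 1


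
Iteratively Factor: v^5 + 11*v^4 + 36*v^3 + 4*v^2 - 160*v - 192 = (v - 2)*(v^4 + 13*v^3 + 62*v^2 + 128*v + 96) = (v - 2)*(v + 2)*(v^3 + 11*v^2 + 40*v + 48) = (v - 2)*(v + 2)*(v + 3)*(v^2 + 8*v + 16) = (v - 2)*(v + 2)*(v + 3)*(v + 4)*(v + 4)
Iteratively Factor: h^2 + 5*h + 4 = (h + 4)*(h + 1)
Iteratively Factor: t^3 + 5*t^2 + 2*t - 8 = (t + 4)*(t^2 + t - 2) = (t + 2)*(t + 4)*(t - 1)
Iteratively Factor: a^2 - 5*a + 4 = (a - 1)*(a - 4)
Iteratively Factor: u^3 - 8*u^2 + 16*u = (u - 4)*(u^2 - 4*u) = (u - 4)^2*(u)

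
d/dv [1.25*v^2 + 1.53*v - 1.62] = 2.5*v + 1.53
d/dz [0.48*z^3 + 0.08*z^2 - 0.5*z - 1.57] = 1.44*z^2 + 0.16*z - 0.5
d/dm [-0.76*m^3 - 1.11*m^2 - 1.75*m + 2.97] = -2.28*m^2 - 2.22*m - 1.75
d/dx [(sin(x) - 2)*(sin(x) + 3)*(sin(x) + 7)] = (3*sin(x)^2 + 16*sin(x) + 1)*cos(x)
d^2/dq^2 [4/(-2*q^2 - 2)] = 4*(1 - 3*q^2)/(q^2 + 1)^3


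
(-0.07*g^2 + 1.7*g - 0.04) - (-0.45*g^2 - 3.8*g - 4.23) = 0.38*g^2 + 5.5*g + 4.19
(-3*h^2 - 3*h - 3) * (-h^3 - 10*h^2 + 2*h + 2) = 3*h^5 + 33*h^4 + 27*h^3 + 18*h^2 - 12*h - 6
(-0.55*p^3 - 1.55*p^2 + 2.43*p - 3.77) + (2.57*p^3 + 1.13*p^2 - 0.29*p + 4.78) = 2.02*p^3 - 0.42*p^2 + 2.14*p + 1.01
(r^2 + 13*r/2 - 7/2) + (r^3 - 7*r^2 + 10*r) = r^3 - 6*r^2 + 33*r/2 - 7/2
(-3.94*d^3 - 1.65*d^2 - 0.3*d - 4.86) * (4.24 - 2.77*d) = 10.9138*d^4 - 12.1351*d^3 - 6.165*d^2 + 12.1902*d - 20.6064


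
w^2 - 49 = (w - 7)*(w + 7)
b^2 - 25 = (b - 5)*(b + 5)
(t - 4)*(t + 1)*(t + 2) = t^3 - t^2 - 10*t - 8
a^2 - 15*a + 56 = (a - 8)*(a - 7)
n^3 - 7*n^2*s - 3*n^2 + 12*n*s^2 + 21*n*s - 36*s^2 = (n - 3)*(n - 4*s)*(n - 3*s)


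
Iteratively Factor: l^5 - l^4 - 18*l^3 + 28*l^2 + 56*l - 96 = (l + 4)*(l^4 - 5*l^3 + 2*l^2 + 20*l - 24) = (l + 2)*(l + 4)*(l^3 - 7*l^2 + 16*l - 12) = (l - 2)*(l + 2)*(l + 4)*(l^2 - 5*l + 6) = (l - 3)*(l - 2)*(l + 2)*(l + 4)*(l - 2)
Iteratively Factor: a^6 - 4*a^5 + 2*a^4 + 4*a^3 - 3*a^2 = (a - 3)*(a^5 - a^4 - a^3 + a^2) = a*(a - 3)*(a^4 - a^3 - a^2 + a) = a*(a - 3)*(a - 1)*(a^3 - a) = a*(a - 3)*(a - 1)*(a + 1)*(a^2 - a) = a*(a - 3)*(a - 1)^2*(a + 1)*(a)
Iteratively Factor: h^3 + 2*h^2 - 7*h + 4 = (h - 1)*(h^2 + 3*h - 4) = (h - 1)^2*(h + 4)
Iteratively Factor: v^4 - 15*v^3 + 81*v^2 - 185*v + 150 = (v - 3)*(v^3 - 12*v^2 + 45*v - 50) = (v - 5)*(v - 3)*(v^2 - 7*v + 10) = (v - 5)^2*(v - 3)*(v - 2)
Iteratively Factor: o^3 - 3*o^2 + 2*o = (o - 1)*(o^2 - 2*o) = o*(o - 1)*(o - 2)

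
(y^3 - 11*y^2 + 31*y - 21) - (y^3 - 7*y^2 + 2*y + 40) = -4*y^2 + 29*y - 61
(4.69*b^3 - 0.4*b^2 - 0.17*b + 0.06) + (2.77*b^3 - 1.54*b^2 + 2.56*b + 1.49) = 7.46*b^3 - 1.94*b^2 + 2.39*b + 1.55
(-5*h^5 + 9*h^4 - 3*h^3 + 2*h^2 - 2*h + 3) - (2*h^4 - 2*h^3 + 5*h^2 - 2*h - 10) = -5*h^5 + 7*h^4 - h^3 - 3*h^2 + 13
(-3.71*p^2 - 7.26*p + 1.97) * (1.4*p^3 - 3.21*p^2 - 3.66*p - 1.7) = -5.194*p^5 + 1.7451*p^4 + 39.6412*p^3 + 26.5549*p^2 + 5.1318*p - 3.349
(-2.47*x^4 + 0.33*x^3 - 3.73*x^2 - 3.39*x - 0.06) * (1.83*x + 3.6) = -4.5201*x^5 - 8.2881*x^4 - 5.6379*x^3 - 19.6317*x^2 - 12.3138*x - 0.216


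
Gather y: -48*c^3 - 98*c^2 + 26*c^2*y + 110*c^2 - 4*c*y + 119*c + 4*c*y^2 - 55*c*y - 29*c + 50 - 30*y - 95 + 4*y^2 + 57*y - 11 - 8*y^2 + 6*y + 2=-48*c^3 + 12*c^2 + 90*c + y^2*(4*c - 4) + y*(26*c^2 - 59*c + 33) - 54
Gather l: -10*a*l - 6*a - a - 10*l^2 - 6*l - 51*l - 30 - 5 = -7*a - 10*l^2 + l*(-10*a - 57) - 35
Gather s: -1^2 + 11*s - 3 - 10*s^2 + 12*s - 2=-10*s^2 + 23*s - 6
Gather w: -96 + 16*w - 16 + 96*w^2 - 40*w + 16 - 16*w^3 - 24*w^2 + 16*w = -16*w^3 + 72*w^2 - 8*w - 96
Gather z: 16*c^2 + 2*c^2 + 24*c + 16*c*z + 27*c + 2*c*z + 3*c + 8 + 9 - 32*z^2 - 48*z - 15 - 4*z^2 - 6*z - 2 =18*c^2 + 54*c - 36*z^2 + z*(18*c - 54)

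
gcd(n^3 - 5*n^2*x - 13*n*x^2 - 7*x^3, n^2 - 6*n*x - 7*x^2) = -n^2 + 6*n*x + 7*x^2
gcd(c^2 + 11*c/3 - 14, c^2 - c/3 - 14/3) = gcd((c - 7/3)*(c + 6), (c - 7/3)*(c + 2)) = c - 7/3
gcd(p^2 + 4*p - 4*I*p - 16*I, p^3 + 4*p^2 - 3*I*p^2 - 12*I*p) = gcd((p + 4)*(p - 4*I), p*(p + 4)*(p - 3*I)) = p + 4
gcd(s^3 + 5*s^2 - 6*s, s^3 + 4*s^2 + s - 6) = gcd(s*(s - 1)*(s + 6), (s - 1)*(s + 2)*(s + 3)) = s - 1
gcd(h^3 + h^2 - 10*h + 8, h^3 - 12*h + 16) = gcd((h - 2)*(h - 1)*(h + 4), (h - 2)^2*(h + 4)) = h^2 + 2*h - 8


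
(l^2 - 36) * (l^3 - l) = l^5 - 37*l^3 + 36*l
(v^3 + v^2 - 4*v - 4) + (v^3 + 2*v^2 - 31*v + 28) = 2*v^3 + 3*v^2 - 35*v + 24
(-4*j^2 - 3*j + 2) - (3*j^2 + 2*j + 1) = -7*j^2 - 5*j + 1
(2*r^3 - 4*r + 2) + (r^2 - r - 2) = 2*r^3 + r^2 - 5*r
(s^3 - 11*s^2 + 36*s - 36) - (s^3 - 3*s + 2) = -11*s^2 + 39*s - 38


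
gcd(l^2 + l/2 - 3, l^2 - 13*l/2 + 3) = 1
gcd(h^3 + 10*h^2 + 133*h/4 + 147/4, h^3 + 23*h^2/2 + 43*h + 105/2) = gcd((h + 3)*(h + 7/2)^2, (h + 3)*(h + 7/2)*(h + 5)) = h^2 + 13*h/2 + 21/2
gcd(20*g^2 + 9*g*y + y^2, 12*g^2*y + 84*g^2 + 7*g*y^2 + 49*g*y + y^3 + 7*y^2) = 4*g + y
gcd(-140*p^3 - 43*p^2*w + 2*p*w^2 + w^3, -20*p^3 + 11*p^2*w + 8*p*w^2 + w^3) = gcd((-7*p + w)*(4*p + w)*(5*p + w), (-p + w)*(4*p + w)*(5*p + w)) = 20*p^2 + 9*p*w + w^2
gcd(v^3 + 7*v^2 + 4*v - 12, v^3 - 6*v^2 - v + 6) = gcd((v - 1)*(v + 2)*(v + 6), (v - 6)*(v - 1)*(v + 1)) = v - 1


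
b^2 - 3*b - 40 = (b - 8)*(b + 5)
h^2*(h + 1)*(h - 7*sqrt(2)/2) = h^4 - 7*sqrt(2)*h^3/2 + h^3 - 7*sqrt(2)*h^2/2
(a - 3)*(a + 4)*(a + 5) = a^3 + 6*a^2 - 7*a - 60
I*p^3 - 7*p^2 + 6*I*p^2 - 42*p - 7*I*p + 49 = (p + 7)*(p + 7*I)*(I*p - I)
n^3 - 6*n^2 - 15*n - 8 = (n - 8)*(n + 1)^2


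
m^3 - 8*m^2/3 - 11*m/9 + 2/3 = (m - 3)*(m - 1/3)*(m + 2/3)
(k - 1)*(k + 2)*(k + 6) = k^3 + 7*k^2 + 4*k - 12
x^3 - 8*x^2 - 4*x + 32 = (x - 8)*(x - 2)*(x + 2)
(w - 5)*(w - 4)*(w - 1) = w^3 - 10*w^2 + 29*w - 20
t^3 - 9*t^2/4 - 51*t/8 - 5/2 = (t - 4)*(t + 1/2)*(t + 5/4)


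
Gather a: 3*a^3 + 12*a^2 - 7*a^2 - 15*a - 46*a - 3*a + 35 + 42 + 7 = 3*a^3 + 5*a^2 - 64*a + 84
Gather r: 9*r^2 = 9*r^2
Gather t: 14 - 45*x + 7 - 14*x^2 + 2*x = -14*x^2 - 43*x + 21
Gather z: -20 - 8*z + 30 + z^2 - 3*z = z^2 - 11*z + 10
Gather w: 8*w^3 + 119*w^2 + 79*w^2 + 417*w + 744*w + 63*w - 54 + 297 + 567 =8*w^3 + 198*w^2 + 1224*w + 810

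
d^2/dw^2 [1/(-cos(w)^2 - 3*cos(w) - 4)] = (4*sin(w)^4 + 5*sin(w)^2 - 93*cos(w)/4 + 9*cos(3*w)/4 - 19)/(-sin(w)^2 + 3*cos(w) + 5)^3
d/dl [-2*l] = -2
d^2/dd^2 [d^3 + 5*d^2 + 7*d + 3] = 6*d + 10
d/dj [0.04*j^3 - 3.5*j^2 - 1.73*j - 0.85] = 0.12*j^2 - 7.0*j - 1.73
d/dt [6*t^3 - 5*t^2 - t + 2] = 18*t^2 - 10*t - 1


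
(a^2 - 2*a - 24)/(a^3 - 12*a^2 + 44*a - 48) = (a + 4)/(a^2 - 6*a + 8)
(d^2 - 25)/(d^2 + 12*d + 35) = (d - 5)/(d + 7)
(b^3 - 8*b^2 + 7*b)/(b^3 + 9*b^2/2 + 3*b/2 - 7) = 2*b*(b - 7)/(2*b^2 + 11*b + 14)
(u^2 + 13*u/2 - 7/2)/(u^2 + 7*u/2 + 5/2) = (2*u^2 + 13*u - 7)/(2*u^2 + 7*u + 5)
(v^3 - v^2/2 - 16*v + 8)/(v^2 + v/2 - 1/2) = (v^2 - 16)/(v + 1)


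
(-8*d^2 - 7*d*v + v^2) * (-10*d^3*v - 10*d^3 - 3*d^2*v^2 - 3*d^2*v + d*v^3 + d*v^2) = 80*d^5*v + 80*d^5 + 94*d^4*v^2 + 94*d^4*v + 3*d^3*v^3 + 3*d^3*v^2 - 10*d^2*v^4 - 10*d^2*v^3 + d*v^5 + d*v^4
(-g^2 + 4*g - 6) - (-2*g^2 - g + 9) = g^2 + 5*g - 15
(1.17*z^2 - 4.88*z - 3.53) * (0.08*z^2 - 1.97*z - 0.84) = 0.0936*z^4 - 2.6953*z^3 + 8.3484*z^2 + 11.0533*z + 2.9652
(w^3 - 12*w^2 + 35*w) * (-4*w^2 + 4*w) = -4*w^5 + 52*w^4 - 188*w^3 + 140*w^2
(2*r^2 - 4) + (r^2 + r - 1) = 3*r^2 + r - 5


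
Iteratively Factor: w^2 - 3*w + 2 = (w - 1)*(w - 2)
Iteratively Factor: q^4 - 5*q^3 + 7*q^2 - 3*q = (q - 1)*(q^3 - 4*q^2 + 3*q) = q*(q - 1)*(q^2 - 4*q + 3) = q*(q - 1)^2*(q - 3)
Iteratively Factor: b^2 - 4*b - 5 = (b - 5)*(b + 1)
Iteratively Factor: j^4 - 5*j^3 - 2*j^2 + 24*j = (j + 2)*(j^3 - 7*j^2 + 12*j) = j*(j + 2)*(j^2 - 7*j + 12) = j*(j - 3)*(j + 2)*(j - 4)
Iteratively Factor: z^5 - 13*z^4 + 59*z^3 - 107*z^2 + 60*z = (z - 4)*(z^4 - 9*z^3 + 23*z^2 - 15*z) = (z - 4)*(z - 3)*(z^3 - 6*z^2 + 5*z) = z*(z - 4)*(z - 3)*(z^2 - 6*z + 5) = z*(z - 4)*(z - 3)*(z - 1)*(z - 5)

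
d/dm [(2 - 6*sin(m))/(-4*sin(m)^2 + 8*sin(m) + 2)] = (-6*sin(m)^2 + 4*sin(m) - 7)*cos(m)/(4*sin(m) + cos(2*m))^2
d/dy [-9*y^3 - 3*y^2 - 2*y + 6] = -27*y^2 - 6*y - 2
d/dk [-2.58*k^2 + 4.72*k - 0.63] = 4.72 - 5.16*k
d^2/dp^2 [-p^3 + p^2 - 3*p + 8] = 2 - 6*p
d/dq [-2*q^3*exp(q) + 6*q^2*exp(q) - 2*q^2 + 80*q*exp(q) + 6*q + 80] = -2*q^3*exp(q) + 92*q*exp(q) - 4*q + 80*exp(q) + 6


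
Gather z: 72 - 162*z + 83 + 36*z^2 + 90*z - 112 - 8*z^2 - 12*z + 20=28*z^2 - 84*z + 63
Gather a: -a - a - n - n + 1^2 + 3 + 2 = -2*a - 2*n + 6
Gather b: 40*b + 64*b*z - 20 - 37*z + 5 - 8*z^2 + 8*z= b*(64*z + 40) - 8*z^2 - 29*z - 15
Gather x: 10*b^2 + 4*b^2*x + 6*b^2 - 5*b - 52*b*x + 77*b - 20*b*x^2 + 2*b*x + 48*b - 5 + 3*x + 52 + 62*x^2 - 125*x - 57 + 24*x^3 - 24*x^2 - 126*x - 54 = 16*b^2 + 120*b + 24*x^3 + x^2*(38 - 20*b) + x*(4*b^2 - 50*b - 248) - 64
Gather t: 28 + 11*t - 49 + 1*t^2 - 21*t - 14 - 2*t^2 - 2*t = -t^2 - 12*t - 35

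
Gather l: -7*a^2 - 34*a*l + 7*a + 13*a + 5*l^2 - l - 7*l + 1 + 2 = -7*a^2 + 20*a + 5*l^2 + l*(-34*a - 8) + 3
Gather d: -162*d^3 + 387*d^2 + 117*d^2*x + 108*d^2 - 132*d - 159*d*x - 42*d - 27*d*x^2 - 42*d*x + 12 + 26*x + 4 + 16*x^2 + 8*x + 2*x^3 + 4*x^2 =-162*d^3 + d^2*(117*x + 495) + d*(-27*x^2 - 201*x - 174) + 2*x^3 + 20*x^2 + 34*x + 16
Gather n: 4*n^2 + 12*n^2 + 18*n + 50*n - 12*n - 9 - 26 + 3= 16*n^2 + 56*n - 32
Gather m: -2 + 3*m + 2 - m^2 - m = -m^2 + 2*m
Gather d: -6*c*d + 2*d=d*(2 - 6*c)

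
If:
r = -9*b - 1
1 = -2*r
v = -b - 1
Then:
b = -1/18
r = -1/2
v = -17/18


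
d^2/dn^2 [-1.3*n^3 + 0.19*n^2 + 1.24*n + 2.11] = 0.38 - 7.8*n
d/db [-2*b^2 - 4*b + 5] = -4*b - 4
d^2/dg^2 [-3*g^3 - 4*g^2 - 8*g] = -18*g - 8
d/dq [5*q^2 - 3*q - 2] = 10*q - 3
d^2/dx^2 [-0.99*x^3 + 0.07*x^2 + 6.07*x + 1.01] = 0.14 - 5.94*x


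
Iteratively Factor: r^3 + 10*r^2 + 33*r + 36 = (r + 3)*(r^2 + 7*r + 12) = (r + 3)*(r + 4)*(r + 3)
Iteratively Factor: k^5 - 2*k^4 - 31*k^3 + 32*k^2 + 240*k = (k)*(k^4 - 2*k^3 - 31*k^2 + 32*k + 240) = k*(k + 4)*(k^3 - 6*k^2 - 7*k + 60) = k*(k + 3)*(k + 4)*(k^2 - 9*k + 20) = k*(k - 4)*(k + 3)*(k + 4)*(k - 5)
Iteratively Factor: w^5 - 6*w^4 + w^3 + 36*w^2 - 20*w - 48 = (w - 2)*(w^4 - 4*w^3 - 7*w^2 + 22*w + 24) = (w - 3)*(w - 2)*(w^3 - w^2 - 10*w - 8) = (w - 3)*(w - 2)*(w + 2)*(w^2 - 3*w - 4) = (w - 3)*(w - 2)*(w + 1)*(w + 2)*(w - 4)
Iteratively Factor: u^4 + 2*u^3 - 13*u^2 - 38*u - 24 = (u + 1)*(u^3 + u^2 - 14*u - 24) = (u - 4)*(u + 1)*(u^2 + 5*u + 6) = (u - 4)*(u + 1)*(u + 2)*(u + 3)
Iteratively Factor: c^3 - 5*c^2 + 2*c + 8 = (c - 4)*(c^2 - c - 2) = (c - 4)*(c - 2)*(c + 1)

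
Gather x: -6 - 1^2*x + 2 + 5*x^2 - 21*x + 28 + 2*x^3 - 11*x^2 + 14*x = 2*x^3 - 6*x^2 - 8*x + 24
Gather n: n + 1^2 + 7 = n + 8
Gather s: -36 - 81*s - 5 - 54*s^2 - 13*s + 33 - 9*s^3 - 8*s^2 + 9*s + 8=-9*s^3 - 62*s^2 - 85*s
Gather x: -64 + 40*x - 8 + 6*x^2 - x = 6*x^2 + 39*x - 72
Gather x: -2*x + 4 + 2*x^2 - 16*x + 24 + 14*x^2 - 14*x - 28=16*x^2 - 32*x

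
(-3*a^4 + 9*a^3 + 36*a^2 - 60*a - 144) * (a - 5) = -3*a^5 + 24*a^4 - 9*a^3 - 240*a^2 + 156*a + 720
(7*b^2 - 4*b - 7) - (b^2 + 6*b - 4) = 6*b^2 - 10*b - 3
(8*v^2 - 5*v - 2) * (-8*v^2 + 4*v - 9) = -64*v^4 + 72*v^3 - 76*v^2 + 37*v + 18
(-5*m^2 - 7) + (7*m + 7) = -5*m^2 + 7*m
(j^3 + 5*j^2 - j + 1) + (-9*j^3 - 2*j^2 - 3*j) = -8*j^3 + 3*j^2 - 4*j + 1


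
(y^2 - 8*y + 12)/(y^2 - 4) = (y - 6)/(y + 2)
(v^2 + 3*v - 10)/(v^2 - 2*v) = (v + 5)/v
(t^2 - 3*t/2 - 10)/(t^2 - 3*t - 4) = (t + 5/2)/(t + 1)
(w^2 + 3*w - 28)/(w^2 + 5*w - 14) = (w - 4)/(w - 2)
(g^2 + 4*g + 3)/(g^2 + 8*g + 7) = (g + 3)/(g + 7)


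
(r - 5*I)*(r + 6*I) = r^2 + I*r + 30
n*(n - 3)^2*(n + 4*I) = n^4 - 6*n^3 + 4*I*n^3 + 9*n^2 - 24*I*n^2 + 36*I*n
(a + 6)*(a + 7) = a^2 + 13*a + 42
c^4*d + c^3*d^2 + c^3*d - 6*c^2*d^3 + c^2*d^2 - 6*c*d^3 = c*(c - 2*d)*(c + 3*d)*(c*d + d)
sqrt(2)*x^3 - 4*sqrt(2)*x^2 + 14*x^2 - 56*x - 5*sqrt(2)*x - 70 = (x - 5)*(x + 7*sqrt(2))*(sqrt(2)*x + sqrt(2))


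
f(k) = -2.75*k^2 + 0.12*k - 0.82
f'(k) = 0.12 - 5.5*k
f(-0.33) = -1.16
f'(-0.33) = 1.94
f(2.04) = -12.02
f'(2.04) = -11.10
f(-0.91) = -3.21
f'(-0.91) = 5.12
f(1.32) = -5.45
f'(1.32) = -7.14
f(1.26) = -5.03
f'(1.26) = -6.81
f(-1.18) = -4.79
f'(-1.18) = 6.61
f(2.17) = -13.51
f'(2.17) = -11.82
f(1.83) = -9.81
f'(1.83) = -9.94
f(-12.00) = -398.26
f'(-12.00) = 66.12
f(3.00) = -25.21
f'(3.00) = -16.38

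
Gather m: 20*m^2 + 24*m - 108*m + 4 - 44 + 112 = 20*m^2 - 84*m + 72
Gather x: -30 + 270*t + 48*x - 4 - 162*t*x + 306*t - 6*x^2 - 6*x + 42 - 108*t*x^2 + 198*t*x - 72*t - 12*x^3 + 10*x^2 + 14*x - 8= 504*t - 12*x^3 + x^2*(4 - 108*t) + x*(36*t + 56)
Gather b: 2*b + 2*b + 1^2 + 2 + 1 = 4*b + 4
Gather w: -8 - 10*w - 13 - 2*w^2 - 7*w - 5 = -2*w^2 - 17*w - 26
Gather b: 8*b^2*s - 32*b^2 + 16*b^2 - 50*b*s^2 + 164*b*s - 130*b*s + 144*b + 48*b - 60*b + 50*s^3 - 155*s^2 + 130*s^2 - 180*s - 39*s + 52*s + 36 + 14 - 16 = b^2*(8*s - 16) + b*(-50*s^2 + 34*s + 132) + 50*s^3 - 25*s^2 - 167*s + 34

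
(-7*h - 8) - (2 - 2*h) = -5*h - 10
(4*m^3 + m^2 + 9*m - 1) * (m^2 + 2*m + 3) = 4*m^5 + 9*m^4 + 23*m^3 + 20*m^2 + 25*m - 3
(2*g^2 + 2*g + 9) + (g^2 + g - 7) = 3*g^2 + 3*g + 2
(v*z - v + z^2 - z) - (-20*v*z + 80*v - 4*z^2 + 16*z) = 21*v*z - 81*v + 5*z^2 - 17*z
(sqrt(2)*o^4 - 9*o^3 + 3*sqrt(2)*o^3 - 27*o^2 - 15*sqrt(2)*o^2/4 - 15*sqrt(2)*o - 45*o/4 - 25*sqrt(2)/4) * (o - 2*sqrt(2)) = sqrt(2)*o^5 - 13*o^4 + 3*sqrt(2)*o^4 - 39*o^3 + 57*sqrt(2)*o^3/4 + 15*o^2/4 + 39*sqrt(2)*o^2 + 65*sqrt(2)*o/4 + 60*o + 25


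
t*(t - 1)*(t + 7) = t^3 + 6*t^2 - 7*t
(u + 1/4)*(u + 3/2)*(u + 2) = u^3 + 15*u^2/4 + 31*u/8 + 3/4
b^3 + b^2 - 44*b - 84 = (b - 7)*(b + 2)*(b + 6)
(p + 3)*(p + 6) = p^2 + 9*p + 18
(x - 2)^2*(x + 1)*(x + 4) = x^4 + x^3 - 12*x^2 + 4*x + 16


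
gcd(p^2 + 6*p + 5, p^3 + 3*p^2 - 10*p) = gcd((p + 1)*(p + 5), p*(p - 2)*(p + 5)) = p + 5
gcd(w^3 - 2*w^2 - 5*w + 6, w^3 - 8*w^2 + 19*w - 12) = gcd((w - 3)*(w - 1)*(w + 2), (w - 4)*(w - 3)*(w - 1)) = w^2 - 4*w + 3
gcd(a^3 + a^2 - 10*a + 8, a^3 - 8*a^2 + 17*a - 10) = a^2 - 3*a + 2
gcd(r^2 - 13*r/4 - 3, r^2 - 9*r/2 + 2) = r - 4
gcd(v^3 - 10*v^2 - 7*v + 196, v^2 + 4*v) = v + 4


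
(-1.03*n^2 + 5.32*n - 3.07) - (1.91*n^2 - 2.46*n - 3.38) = -2.94*n^2 + 7.78*n + 0.31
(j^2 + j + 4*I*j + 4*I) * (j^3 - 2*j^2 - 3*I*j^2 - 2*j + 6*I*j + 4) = j^5 - j^4 + I*j^4 + 8*j^3 - I*j^3 - 10*j^2 - 10*I*j^2 - 20*j + 8*I*j + 16*I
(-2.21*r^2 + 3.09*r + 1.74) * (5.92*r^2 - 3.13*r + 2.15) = -13.0832*r^4 + 25.2101*r^3 - 4.1224*r^2 + 1.1973*r + 3.741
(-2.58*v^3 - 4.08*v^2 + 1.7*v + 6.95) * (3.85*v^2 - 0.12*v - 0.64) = -9.933*v^5 - 15.3984*v^4 + 8.6858*v^3 + 29.1647*v^2 - 1.922*v - 4.448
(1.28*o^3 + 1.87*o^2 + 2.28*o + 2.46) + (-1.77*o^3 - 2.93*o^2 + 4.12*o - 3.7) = -0.49*o^3 - 1.06*o^2 + 6.4*o - 1.24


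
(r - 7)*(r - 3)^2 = r^3 - 13*r^2 + 51*r - 63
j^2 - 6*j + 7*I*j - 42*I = (j - 6)*(j + 7*I)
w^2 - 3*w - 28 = (w - 7)*(w + 4)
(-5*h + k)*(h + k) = -5*h^2 - 4*h*k + k^2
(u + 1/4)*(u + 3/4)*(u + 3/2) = u^3 + 5*u^2/2 + 27*u/16 + 9/32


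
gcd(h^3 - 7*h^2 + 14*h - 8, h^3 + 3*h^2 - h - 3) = h - 1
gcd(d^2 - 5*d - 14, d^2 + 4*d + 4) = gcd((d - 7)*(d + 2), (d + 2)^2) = d + 2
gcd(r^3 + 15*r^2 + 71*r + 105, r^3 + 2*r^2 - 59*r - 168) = r^2 + 10*r + 21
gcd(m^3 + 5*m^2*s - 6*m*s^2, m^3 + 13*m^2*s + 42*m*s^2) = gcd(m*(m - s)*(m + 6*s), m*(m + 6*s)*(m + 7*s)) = m^2 + 6*m*s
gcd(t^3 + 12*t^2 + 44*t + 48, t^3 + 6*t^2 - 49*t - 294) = t + 6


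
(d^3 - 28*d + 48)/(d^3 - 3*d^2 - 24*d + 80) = (d^2 + 4*d - 12)/(d^2 + d - 20)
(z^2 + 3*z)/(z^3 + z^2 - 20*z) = (z + 3)/(z^2 + z - 20)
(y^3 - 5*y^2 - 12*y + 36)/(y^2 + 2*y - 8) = (y^2 - 3*y - 18)/(y + 4)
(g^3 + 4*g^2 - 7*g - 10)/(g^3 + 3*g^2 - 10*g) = (g + 1)/g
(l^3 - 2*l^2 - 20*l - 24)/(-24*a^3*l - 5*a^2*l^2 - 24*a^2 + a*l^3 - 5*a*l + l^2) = (-l^3 + 2*l^2 + 20*l + 24)/(24*a^3*l + 5*a^2*l^2 + 24*a^2 - a*l^3 + 5*a*l - l^2)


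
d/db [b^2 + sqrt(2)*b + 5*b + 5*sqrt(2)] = 2*b + sqrt(2) + 5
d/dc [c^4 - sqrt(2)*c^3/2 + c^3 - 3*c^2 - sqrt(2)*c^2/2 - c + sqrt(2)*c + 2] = 4*c^3 - 3*sqrt(2)*c^2/2 + 3*c^2 - 6*c - sqrt(2)*c - 1 + sqrt(2)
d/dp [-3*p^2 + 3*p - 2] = 3 - 6*p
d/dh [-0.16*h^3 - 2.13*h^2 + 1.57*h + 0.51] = -0.48*h^2 - 4.26*h + 1.57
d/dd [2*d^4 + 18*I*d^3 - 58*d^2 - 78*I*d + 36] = 8*d^3 + 54*I*d^2 - 116*d - 78*I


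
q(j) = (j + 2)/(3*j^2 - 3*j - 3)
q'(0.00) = 0.33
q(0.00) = -0.67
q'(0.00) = 0.33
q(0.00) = -0.67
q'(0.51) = -0.28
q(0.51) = -0.67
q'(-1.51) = 0.20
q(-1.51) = 0.06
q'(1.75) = -30.93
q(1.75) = 4.00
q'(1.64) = -1117.76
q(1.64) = 24.46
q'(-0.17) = 0.86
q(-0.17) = -0.76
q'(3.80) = -0.10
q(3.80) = 0.20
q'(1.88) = -7.83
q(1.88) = 1.98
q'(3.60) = -0.13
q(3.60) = 0.22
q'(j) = (3 - 6*j)*(j + 2)/(3*j^2 - 3*j - 3)^2 + 1/(3*j^2 - 3*j - 3)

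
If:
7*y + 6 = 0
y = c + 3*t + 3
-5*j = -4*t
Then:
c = -3*t - 27/7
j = 4*t/5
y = -6/7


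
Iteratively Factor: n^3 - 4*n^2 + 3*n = (n)*(n^2 - 4*n + 3) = n*(n - 1)*(n - 3)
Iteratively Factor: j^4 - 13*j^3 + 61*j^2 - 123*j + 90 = (j - 2)*(j^3 - 11*j^2 + 39*j - 45) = (j - 5)*(j - 2)*(j^2 - 6*j + 9) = (j - 5)*(j - 3)*(j - 2)*(j - 3)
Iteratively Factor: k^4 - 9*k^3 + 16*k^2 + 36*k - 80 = (k - 4)*(k^3 - 5*k^2 - 4*k + 20) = (k - 4)*(k - 2)*(k^2 - 3*k - 10) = (k - 4)*(k - 2)*(k + 2)*(k - 5)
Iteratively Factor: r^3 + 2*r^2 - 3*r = (r)*(r^2 + 2*r - 3) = r*(r - 1)*(r + 3)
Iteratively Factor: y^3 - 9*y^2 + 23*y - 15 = (y - 3)*(y^2 - 6*y + 5) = (y - 5)*(y - 3)*(y - 1)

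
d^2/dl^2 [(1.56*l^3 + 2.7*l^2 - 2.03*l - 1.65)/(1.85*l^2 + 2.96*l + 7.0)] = (-56.533558*l^3 - 49.7335500000002*l^2 + 562.1586*l + 362.54492)/(6.331625*l^6 + 30.3918*l^5 + 120.49938*l^4 + 255.926336*l^3 + 455.9436*l^2 + 435.12*l + 343.0)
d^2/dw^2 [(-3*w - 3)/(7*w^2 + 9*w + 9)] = 6*(-(w + 1)*(14*w + 9)^2 + (21*w + 16)*(7*w^2 + 9*w + 9))/(7*w^2 + 9*w + 9)^3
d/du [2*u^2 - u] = 4*u - 1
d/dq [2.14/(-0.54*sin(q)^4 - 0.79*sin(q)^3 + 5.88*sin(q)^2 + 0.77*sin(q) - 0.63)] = (4.6224*sin(q)^3 + 5.0718*sin(q)^2 - 25.1664*sin(q) - 1.6478)*cos(q)/(0.54*sin(q)^4 + 0.79*sin(q)^3 - 5.88*sin(q)^2 - 0.77*sin(q) + 0.63)^2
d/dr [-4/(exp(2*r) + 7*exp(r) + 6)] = (8*exp(r) + 28)*exp(r)/(exp(2*r) + 7*exp(r) + 6)^2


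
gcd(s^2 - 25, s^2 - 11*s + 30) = s - 5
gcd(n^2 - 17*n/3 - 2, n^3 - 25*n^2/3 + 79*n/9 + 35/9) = n + 1/3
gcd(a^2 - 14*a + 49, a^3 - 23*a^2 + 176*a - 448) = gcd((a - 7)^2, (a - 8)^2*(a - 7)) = a - 7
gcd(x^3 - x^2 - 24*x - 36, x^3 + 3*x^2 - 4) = x + 2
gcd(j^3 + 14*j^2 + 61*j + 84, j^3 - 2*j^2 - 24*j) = j + 4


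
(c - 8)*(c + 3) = c^2 - 5*c - 24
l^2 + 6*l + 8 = (l + 2)*(l + 4)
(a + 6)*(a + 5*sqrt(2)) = a^2 + 6*a + 5*sqrt(2)*a + 30*sqrt(2)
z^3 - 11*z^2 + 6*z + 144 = (z - 8)*(z - 6)*(z + 3)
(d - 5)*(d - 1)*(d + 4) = d^3 - 2*d^2 - 19*d + 20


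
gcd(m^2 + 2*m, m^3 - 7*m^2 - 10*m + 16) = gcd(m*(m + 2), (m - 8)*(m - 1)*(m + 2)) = m + 2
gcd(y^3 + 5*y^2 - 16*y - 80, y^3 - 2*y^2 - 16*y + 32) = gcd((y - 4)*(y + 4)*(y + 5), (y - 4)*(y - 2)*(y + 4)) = y^2 - 16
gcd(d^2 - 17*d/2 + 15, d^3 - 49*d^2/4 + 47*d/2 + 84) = d - 6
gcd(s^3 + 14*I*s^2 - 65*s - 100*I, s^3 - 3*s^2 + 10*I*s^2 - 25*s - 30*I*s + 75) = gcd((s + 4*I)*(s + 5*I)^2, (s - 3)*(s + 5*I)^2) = s^2 + 10*I*s - 25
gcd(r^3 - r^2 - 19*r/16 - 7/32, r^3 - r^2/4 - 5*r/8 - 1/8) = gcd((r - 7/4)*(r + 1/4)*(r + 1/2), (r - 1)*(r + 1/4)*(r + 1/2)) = r^2 + 3*r/4 + 1/8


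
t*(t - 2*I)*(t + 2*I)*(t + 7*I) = t^4 + 7*I*t^3 + 4*t^2 + 28*I*t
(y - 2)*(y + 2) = y^2 - 4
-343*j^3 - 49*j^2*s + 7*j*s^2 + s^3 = (-7*j + s)*(7*j + s)^2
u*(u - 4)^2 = u^3 - 8*u^2 + 16*u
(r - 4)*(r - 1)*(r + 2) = r^3 - 3*r^2 - 6*r + 8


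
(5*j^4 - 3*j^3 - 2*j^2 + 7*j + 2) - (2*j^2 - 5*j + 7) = 5*j^4 - 3*j^3 - 4*j^2 + 12*j - 5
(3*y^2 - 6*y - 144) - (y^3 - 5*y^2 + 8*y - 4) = -y^3 + 8*y^2 - 14*y - 140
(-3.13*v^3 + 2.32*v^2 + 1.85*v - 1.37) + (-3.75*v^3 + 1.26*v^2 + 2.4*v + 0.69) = -6.88*v^3 + 3.58*v^2 + 4.25*v - 0.68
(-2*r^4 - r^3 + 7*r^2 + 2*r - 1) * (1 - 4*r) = 8*r^5 + 2*r^4 - 29*r^3 - r^2 + 6*r - 1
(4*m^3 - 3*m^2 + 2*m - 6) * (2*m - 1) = 8*m^4 - 10*m^3 + 7*m^2 - 14*m + 6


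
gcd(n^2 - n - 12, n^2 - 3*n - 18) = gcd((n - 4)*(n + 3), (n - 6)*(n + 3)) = n + 3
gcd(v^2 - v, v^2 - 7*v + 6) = v - 1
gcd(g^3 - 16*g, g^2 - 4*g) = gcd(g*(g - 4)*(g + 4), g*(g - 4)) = g^2 - 4*g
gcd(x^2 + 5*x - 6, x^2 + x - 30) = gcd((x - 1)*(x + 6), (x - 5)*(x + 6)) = x + 6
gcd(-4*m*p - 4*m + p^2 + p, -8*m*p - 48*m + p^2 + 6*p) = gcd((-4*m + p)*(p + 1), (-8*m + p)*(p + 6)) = 1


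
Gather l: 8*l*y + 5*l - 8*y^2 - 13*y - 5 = l*(8*y + 5) - 8*y^2 - 13*y - 5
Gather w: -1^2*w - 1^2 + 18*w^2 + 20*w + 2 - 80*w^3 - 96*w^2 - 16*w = -80*w^3 - 78*w^2 + 3*w + 1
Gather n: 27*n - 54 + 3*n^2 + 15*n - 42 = 3*n^2 + 42*n - 96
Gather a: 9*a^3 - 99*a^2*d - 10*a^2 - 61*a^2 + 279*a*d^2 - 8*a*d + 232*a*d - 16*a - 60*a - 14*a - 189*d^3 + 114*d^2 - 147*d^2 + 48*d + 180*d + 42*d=9*a^3 + a^2*(-99*d - 71) + a*(279*d^2 + 224*d - 90) - 189*d^3 - 33*d^2 + 270*d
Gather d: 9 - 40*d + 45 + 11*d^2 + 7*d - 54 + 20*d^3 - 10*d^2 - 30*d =20*d^3 + d^2 - 63*d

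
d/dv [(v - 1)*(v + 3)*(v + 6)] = 3*v^2 + 16*v + 9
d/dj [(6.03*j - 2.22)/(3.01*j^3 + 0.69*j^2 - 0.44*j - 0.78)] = (-36.3006*j^3 + 15.8859*j^2 + 3.0636*j - 5.6802)/(9.0601*j^6 + 4.1538*j^5 - 2.1727*j^4 - 5.3028*j^3 - 0.8828*j^2 + 0.6864*j + 0.6084)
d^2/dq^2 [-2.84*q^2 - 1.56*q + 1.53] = -5.68000000000000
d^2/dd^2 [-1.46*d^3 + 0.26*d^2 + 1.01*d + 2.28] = 0.52 - 8.76*d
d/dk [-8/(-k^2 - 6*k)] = 16*(-k - 3)/(k^2*(k + 6)^2)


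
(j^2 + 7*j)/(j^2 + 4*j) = (j + 7)/(j + 4)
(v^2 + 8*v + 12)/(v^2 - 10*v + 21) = (v^2 + 8*v + 12)/(v^2 - 10*v + 21)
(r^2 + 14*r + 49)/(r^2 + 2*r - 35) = (r + 7)/(r - 5)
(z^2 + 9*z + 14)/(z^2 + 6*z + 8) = (z + 7)/(z + 4)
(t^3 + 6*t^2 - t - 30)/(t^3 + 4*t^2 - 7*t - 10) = (t + 3)/(t + 1)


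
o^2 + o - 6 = (o - 2)*(o + 3)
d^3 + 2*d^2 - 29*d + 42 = (d - 3)*(d - 2)*(d + 7)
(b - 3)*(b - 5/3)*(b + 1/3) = b^3 - 13*b^2/3 + 31*b/9 + 5/3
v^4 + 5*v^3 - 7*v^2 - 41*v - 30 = (v - 3)*(v + 1)*(v + 2)*(v + 5)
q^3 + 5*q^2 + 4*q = q*(q + 1)*(q + 4)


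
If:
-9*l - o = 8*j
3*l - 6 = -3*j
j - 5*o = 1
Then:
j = 89/4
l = -81/4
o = 17/4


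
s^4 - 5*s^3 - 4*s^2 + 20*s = s*(s - 5)*(s - 2)*(s + 2)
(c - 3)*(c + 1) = c^2 - 2*c - 3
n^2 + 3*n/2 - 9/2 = (n - 3/2)*(n + 3)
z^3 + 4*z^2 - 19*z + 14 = (z - 2)*(z - 1)*(z + 7)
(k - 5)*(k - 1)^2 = k^3 - 7*k^2 + 11*k - 5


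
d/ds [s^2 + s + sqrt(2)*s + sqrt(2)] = 2*s + 1 + sqrt(2)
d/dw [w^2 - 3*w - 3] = 2*w - 3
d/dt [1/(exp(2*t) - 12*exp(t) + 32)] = 2*(6 - exp(t))*exp(t)/(exp(2*t) - 12*exp(t) + 32)^2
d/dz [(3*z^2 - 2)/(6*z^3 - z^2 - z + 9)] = (6*z*(6*z^3 - z^2 - z + 9) + (3*z^2 - 2)*(-18*z^2 + 2*z + 1))/(6*z^3 - z^2 - z + 9)^2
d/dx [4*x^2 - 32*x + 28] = 8*x - 32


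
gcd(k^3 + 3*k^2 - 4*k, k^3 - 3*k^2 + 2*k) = k^2 - k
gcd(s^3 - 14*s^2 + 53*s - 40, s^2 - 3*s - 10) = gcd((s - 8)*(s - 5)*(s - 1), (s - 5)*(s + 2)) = s - 5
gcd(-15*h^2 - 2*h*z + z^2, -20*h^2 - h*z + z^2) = -5*h + z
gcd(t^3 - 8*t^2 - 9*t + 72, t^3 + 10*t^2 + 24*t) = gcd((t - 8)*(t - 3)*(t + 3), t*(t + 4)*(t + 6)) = 1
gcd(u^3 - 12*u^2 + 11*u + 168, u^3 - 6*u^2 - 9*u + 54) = u + 3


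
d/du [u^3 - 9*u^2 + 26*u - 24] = 3*u^2 - 18*u + 26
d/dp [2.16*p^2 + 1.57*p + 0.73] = 4.32*p + 1.57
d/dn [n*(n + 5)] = 2*n + 5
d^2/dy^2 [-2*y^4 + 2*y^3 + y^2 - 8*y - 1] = -24*y^2 + 12*y + 2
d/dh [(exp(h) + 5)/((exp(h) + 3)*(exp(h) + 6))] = (-exp(2*h) - 10*exp(h) - 27)*exp(h)/(exp(4*h) + 18*exp(3*h) + 117*exp(2*h) + 324*exp(h) + 324)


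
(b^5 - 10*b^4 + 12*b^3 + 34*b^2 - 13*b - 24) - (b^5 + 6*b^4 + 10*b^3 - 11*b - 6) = -16*b^4 + 2*b^3 + 34*b^2 - 2*b - 18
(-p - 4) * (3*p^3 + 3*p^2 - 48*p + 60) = -3*p^4 - 15*p^3 + 36*p^2 + 132*p - 240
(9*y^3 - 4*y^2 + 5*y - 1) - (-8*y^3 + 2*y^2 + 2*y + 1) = 17*y^3 - 6*y^2 + 3*y - 2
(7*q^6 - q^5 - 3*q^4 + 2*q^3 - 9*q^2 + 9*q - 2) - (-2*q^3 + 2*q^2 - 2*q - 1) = 7*q^6 - q^5 - 3*q^4 + 4*q^3 - 11*q^2 + 11*q - 1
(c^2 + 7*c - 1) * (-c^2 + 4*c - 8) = -c^4 - 3*c^3 + 21*c^2 - 60*c + 8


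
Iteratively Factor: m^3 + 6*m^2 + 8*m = (m + 4)*(m^2 + 2*m) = (m + 2)*(m + 4)*(m)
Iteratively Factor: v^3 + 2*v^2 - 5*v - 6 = (v - 2)*(v^2 + 4*v + 3) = (v - 2)*(v + 1)*(v + 3)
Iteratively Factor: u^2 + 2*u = (u)*(u + 2)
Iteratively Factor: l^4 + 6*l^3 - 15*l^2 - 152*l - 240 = (l - 5)*(l^3 + 11*l^2 + 40*l + 48) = (l - 5)*(l + 3)*(l^2 + 8*l + 16) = (l - 5)*(l + 3)*(l + 4)*(l + 4)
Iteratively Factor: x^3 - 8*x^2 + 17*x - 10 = (x - 5)*(x^2 - 3*x + 2) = (x - 5)*(x - 1)*(x - 2)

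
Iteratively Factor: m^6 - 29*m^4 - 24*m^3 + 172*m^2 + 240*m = (m + 4)*(m^5 - 4*m^4 - 13*m^3 + 28*m^2 + 60*m) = m*(m + 4)*(m^4 - 4*m^3 - 13*m^2 + 28*m + 60) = m*(m - 3)*(m + 4)*(m^3 - m^2 - 16*m - 20) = m*(m - 5)*(m - 3)*(m + 4)*(m^2 + 4*m + 4) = m*(m - 5)*(m - 3)*(m + 2)*(m + 4)*(m + 2)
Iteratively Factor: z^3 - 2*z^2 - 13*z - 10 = (z + 2)*(z^2 - 4*z - 5) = (z - 5)*(z + 2)*(z + 1)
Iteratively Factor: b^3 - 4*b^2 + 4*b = (b - 2)*(b^2 - 2*b) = (b - 2)^2*(b)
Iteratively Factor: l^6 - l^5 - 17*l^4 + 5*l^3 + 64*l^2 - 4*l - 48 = (l + 3)*(l^5 - 4*l^4 - 5*l^3 + 20*l^2 + 4*l - 16) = (l + 2)*(l + 3)*(l^4 - 6*l^3 + 7*l^2 + 6*l - 8) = (l - 4)*(l + 2)*(l + 3)*(l^3 - 2*l^2 - l + 2) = (l - 4)*(l + 1)*(l + 2)*(l + 3)*(l^2 - 3*l + 2) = (l - 4)*(l - 2)*(l + 1)*(l + 2)*(l + 3)*(l - 1)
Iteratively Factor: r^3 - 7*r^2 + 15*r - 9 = (r - 1)*(r^2 - 6*r + 9) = (r - 3)*(r - 1)*(r - 3)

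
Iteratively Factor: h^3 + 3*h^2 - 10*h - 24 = (h + 4)*(h^2 - h - 6) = (h + 2)*(h + 4)*(h - 3)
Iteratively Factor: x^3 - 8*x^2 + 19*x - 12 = (x - 3)*(x^2 - 5*x + 4) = (x - 4)*(x - 3)*(x - 1)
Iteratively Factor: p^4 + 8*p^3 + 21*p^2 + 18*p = (p + 2)*(p^3 + 6*p^2 + 9*p) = p*(p + 2)*(p^2 + 6*p + 9) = p*(p + 2)*(p + 3)*(p + 3)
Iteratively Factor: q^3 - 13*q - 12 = (q + 1)*(q^2 - q - 12) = (q - 4)*(q + 1)*(q + 3)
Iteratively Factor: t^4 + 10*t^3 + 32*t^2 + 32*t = (t + 4)*(t^3 + 6*t^2 + 8*t) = (t + 2)*(t + 4)*(t^2 + 4*t) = t*(t + 2)*(t + 4)*(t + 4)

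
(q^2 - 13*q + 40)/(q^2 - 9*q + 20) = (q - 8)/(q - 4)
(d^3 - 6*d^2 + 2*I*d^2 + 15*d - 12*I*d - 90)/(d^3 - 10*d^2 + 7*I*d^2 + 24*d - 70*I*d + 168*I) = (d^2 + 2*I*d + 15)/(d^2 + d*(-4 + 7*I) - 28*I)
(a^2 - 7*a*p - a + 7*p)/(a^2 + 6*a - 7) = (a - 7*p)/(a + 7)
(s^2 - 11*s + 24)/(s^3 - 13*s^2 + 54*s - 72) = (s - 8)/(s^2 - 10*s + 24)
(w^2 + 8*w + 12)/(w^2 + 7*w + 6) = (w + 2)/(w + 1)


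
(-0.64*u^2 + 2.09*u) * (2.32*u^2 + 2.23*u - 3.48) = -1.4848*u^4 + 3.4216*u^3 + 6.8879*u^2 - 7.2732*u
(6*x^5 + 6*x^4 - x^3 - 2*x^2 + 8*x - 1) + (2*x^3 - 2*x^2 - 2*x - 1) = 6*x^5 + 6*x^4 + x^3 - 4*x^2 + 6*x - 2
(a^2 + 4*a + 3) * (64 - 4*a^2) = -4*a^4 - 16*a^3 + 52*a^2 + 256*a + 192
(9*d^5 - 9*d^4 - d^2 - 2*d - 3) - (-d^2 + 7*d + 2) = 9*d^5 - 9*d^4 - 9*d - 5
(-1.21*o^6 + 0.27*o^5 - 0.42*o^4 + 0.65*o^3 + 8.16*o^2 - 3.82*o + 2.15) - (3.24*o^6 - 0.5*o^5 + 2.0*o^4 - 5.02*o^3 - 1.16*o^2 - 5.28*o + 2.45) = -4.45*o^6 + 0.77*o^5 - 2.42*o^4 + 5.67*o^3 + 9.32*o^2 + 1.46*o - 0.3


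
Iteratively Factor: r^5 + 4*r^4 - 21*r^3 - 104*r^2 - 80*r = (r - 5)*(r^4 + 9*r^3 + 24*r^2 + 16*r) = (r - 5)*(r + 4)*(r^3 + 5*r^2 + 4*r) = (r - 5)*(r + 1)*(r + 4)*(r^2 + 4*r) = r*(r - 5)*(r + 1)*(r + 4)*(r + 4)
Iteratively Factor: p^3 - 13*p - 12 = (p + 3)*(p^2 - 3*p - 4) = (p + 1)*(p + 3)*(p - 4)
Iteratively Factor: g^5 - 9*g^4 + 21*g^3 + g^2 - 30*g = (g - 3)*(g^4 - 6*g^3 + 3*g^2 + 10*g) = g*(g - 3)*(g^3 - 6*g^2 + 3*g + 10) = g*(g - 3)*(g + 1)*(g^2 - 7*g + 10) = g*(g - 3)*(g - 2)*(g + 1)*(g - 5)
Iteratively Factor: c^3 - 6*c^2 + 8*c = (c - 2)*(c^2 - 4*c) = c*(c - 2)*(c - 4)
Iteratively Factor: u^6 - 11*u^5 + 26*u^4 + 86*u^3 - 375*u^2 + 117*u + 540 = (u + 1)*(u^5 - 12*u^4 + 38*u^3 + 48*u^2 - 423*u + 540) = (u - 4)*(u + 1)*(u^4 - 8*u^3 + 6*u^2 + 72*u - 135) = (u - 5)*(u - 4)*(u + 1)*(u^3 - 3*u^2 - 9*u + 27) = (u - 5)*(u - 4)*(u + 1)*(u + 3)*(u^2 - 6*u + 9) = (u - 5)*(u - 4)*(u - 3)*(u + 1)*(u + 3)*(u - 3)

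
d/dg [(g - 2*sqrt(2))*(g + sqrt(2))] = 2*g - sqrt(2)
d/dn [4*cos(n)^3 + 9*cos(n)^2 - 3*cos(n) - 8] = -9*sin(2*n) - 3*sin(3*n)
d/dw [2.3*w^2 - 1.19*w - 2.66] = 4.6*w - 1.19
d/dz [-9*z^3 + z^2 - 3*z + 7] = -27*z^2 + 2*z - 3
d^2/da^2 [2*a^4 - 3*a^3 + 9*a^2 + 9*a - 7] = 24*a^2 - 18*a + 18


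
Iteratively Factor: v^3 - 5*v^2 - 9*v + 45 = (v - 3)*(v^2 - 2*v - 15) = (v - 5)*(v - 3)*(v + 3)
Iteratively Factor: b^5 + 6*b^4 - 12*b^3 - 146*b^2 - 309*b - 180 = (b + 4)*(b^4 + 2*b^3 - 20*b^2 - 66*b - 45) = (b + 1)*(b + 4)*(b^3 + b^2 - 21*b - 45) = (b + 1)*(b + 3)*(b + 4)*(b^2 - 2*b - 15) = (b + 1)*(b + 3)^2*(b + 4)*(b - 5)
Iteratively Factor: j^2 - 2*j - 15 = (j + 3)*(j - 5)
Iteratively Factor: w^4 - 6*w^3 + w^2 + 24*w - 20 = (w - 1)*(w^3 - 5*w^2 - 4*w + 20) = (w - 1)*(w + 2)*(w^2 - 7*w + 10) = (w - 2)*(w - 1)*(w + 2)*(w - 5)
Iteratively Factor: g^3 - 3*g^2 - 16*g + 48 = (g - 4)*(g^2 + g - 12) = (g - 4)*(g - 3)*(g + 4)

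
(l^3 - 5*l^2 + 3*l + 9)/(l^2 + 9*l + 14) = (l^3 - 5*l^2 + 3*l + 9)/(l^2 + 9*l + 14)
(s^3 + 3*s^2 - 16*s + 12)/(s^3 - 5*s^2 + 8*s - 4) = (s + 6)/(s - 2)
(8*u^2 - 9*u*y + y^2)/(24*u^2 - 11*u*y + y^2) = (-u + y)/(-3*u + y)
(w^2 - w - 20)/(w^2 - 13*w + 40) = (w + 4)/(w - 8)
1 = 1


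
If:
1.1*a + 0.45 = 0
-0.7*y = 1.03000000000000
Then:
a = -0.41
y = -1.47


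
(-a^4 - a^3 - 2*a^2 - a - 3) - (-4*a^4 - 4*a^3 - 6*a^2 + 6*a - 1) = 3*a^4 + 3*a^3 + 4*a^2 - 7*a - 2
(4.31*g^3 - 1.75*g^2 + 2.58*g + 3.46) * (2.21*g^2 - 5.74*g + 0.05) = 9.5251*g^5 - 28.6069*g^4 + 15.9623*g^3 - 7.2501*g^2 - 19.7314*g + 0.173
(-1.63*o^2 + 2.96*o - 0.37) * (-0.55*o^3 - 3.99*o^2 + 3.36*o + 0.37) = 0.8965*o^5 + 4.8757*o^4 - 17.0837*o^3 + 10.8188*o^2 - 0.148*o - 0.1369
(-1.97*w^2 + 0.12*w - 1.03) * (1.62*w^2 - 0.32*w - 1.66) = -3.1914*w^4 + 0.8248*w^3 + 1.5632*w^2 + 0.1304*w + 1.7098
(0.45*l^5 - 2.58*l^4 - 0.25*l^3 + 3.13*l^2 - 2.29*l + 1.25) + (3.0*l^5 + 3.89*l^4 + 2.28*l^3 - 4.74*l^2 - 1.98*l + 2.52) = 3.45*l^5 + 1.31*l^4 + 2.03*l^3 - 1.61*l^2 - 4.27*l + 3.77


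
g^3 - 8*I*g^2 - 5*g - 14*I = (g - 7*I)*(g - 2*I)*(g + I)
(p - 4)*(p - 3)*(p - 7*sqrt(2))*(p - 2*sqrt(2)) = p^4 - 9*sqrt(2)*p^3 - 7*p^3 + 40*p^2 + 63*sqrt(2)*p^2 - 196*p - 108*sqrt(2)*p + 336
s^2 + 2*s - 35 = (s - 5)*(s + 7)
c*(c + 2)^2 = c^3 + 4*c^2 + 4*c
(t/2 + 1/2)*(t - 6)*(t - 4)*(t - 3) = t^4/2 - 6*t^3 + 41*t^2/2 - 9*t - 36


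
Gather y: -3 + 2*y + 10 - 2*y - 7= 0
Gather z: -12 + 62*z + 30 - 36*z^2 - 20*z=-36*z^2 + 42*z + 18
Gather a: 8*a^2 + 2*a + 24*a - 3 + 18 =8*a^2 + 26*a + 15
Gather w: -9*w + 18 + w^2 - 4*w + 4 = w^2 - 13*w + 22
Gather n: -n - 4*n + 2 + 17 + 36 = 55 - 5*n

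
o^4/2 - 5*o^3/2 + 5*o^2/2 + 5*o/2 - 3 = (o/2 + 1/2)*(o - 3)*(o - 2)*(o - 1)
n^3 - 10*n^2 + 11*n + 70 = (n - 7)*(n - 5)*(n + 2)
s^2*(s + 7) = s^3 + 7*s^2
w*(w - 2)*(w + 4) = w^3 + 2*w^2 - 8*w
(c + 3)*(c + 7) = c^2 + 10*c + 21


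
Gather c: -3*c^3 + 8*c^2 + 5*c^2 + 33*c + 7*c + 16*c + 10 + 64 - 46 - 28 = -3*c^3 + 13*c^2 + 56*c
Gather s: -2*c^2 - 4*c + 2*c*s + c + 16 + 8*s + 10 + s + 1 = -2*c^2 - 3*c + s*(2*c + 9) + 27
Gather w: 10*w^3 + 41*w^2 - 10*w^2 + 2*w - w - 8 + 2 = 10*w^3 + 31*w^2 + w - 6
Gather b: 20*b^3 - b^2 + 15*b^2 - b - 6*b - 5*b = 20*b^3 + 14*b^2 - 12*b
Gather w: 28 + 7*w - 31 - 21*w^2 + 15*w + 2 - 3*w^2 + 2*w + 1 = -24*w^2 + 24*w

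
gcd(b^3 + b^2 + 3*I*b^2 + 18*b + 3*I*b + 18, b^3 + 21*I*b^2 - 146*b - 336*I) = b + 6*I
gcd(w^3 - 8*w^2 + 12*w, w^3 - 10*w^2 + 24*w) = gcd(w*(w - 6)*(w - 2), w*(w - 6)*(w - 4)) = w^2 - 6*w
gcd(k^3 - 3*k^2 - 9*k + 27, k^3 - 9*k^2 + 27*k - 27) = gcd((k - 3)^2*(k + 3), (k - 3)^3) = k^2 - 6*k + 9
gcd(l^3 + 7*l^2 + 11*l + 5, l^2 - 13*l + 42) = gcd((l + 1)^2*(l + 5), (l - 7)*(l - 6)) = 1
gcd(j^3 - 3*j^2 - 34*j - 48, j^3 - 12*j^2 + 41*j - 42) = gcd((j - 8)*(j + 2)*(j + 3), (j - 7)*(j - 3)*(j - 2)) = 1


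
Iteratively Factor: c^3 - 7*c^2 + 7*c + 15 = (c - 3)*(c^2 - 4*c - 5) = (c - 5)*(c - 3)*(c + 1)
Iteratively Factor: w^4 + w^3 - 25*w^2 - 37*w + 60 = (w - 1)*(w^3 + 2*w^2 - 23*w - 60) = (w - 5)*(w - 1)*(w^2 + 7*w + 12) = (w - 5)*(w - 1)*(w + 3)*(w + 4)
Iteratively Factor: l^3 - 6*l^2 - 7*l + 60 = (l - 5)*(l^2 - l - 12) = (l - 5)*(l + 3)*(l - 4)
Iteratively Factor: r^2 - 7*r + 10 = (r - 2)*(r - 5)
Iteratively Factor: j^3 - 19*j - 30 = (j + 2)*(j^2 - 2*j - 15) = (j + 2)*(j + 3)*(j - 5)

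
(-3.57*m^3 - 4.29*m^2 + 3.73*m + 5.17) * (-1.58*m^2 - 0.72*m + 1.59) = 5.6406*m^5 + 9.3486*m^4 - 8.4809*m^3 - 17.6753*m^2 + 2.2083*m + 8.2203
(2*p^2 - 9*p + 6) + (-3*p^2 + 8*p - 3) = -p^2 - p + 3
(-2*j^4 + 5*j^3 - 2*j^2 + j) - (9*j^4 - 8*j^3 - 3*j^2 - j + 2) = -11*j^4 + 13*j^3 + j^2 + 2*j - 2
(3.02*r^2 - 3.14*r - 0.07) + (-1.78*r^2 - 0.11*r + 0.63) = 1.24*r^2 - 3.25*r + 0.56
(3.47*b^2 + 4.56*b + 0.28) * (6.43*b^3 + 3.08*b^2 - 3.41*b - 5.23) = 22.3121*b^5 + 40.0084*b^4 + 4.0125*b^3 - 32.8353*b^2 - 24.8036*b - 1.4644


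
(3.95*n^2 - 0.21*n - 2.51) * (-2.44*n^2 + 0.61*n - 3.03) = -9.638*n^4 + 2.9219*n^3 - 5.9722*n^2 - 0.8948*n + 7.6053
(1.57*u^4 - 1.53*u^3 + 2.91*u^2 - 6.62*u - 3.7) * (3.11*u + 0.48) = 4.8827*u^5 - 4.0047*u^4 + 8.3157*u^3 - 19.1914*u^2 - 14.6846*u - 1.776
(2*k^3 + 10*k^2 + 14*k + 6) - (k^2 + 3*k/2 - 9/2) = 2*k^3 + 9*k^2 + 25*k/2 + 21/2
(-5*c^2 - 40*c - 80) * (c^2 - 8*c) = -5*c^4 + 240*c^2 + 640*c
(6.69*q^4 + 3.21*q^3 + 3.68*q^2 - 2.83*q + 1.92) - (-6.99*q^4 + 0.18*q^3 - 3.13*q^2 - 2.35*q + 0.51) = 13.68*q^4 + 3.03*q^3 + 6.81*q^2 - 0.48*q + 1.41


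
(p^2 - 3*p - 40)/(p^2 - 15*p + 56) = (p + 5)/(p - 7)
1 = 1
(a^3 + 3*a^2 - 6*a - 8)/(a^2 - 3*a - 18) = (-a^3 - 3*a^2 + 6*a + 8)/(-a^2 + 3*a + 18)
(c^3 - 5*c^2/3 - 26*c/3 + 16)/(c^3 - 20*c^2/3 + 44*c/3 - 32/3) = (c + 3)/(c - 2)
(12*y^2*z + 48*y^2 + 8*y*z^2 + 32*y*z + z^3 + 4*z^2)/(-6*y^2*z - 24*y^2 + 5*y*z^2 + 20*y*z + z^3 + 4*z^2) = (-2*y - z)/(y - z)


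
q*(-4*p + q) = -4*p*q + q^2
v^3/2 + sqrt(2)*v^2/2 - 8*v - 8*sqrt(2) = (v/2 + sqrt(2)/2)*(v - 4)*(v + 4)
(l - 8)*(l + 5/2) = l^2 - 11*l/2 - 20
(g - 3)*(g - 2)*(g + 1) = g^3 - 4*g^2 + g + 6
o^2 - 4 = (o - 2)*(o + 2)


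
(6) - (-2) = 8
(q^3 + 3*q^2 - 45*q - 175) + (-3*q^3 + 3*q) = -2*q^3 + 3*q^2 - 42*q - 175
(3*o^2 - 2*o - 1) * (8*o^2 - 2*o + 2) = 24*o^4 - 22*o^3 + 2*o^2 - 2*o - 2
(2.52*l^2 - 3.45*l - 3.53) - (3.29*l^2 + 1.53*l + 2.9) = -0.77*l^2 - 4.98*l - 6.43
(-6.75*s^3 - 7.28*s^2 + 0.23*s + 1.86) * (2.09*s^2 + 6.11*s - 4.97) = -14.1075*s^5 - 56.4577*s^4 - 10.4526*s^3 + 41.4743*s^2 + 10.2215*s - 9.2442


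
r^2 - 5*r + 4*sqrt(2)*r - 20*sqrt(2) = (r - 5)*(r + 4*sqrt(2))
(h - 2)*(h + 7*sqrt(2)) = h^2 - 2*h + 7*sqrt(2)*h - 14*sqrt(2)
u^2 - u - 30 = (u - 6)*(u + 5)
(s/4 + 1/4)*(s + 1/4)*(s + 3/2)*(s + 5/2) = s^4/4 + 21*s^3/16 + 9*s^2/4 + 91*s/64 + 15/64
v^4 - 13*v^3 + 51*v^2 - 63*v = v*(v - 7)*(v - 3)^2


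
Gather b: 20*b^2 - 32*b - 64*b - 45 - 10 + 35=20*b^2 - 96*b - 20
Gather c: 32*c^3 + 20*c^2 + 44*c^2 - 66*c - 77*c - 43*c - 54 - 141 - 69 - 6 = 32*c^3 + 64*c^2 - 186*c - 270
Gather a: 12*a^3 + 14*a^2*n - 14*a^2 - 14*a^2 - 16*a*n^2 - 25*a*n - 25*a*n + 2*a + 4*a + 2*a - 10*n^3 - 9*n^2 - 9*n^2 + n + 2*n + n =12*a^3 + a^2*(14*n - 28) + a*(-16*n^2 - 50*n + 8) - 10*n^3 - 18*n^2 + 4*n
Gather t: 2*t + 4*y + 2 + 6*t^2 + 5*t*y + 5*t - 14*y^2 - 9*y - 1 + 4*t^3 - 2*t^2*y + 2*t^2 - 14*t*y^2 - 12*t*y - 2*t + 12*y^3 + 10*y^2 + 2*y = 4*t^3 + t^2*(8 - 2*y) + t*(-14*y^2 - 7*y + 5) + 12*y^3 - 4*y^2 - 3*y + 1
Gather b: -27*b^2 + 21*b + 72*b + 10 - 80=-27*b^2 + 93*b - 70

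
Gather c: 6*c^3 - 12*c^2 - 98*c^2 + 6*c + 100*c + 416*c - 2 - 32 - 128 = 6*c^3 - 110*c^2 + 522*c - 162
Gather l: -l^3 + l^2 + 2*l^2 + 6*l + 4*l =-l^3 + 3*l^2 + 10*l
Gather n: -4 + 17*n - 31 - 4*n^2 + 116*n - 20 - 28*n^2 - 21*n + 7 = -32*n^2 + 112*n - 48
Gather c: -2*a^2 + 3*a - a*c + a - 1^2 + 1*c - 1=-2*a^2 + 4*a + c*(1 - a) - 2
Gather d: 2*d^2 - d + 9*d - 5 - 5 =2*d^2 + 8*d - 10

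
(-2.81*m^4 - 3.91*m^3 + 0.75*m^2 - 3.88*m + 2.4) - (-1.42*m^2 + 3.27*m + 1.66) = -2.81*m^4 - 3.91*m^3 + 2.17*m^2 - 7.15*m + 0.74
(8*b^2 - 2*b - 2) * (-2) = -16*b^2 + 4*b + 4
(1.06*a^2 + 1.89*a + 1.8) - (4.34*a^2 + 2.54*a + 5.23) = -3.28*a^2 - 0.65*a - 3.43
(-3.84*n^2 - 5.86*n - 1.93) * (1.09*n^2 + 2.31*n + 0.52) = -4.1856*n^4 - 15.2578*n^3 - 17.6371*n^2 - 7.5055*n - 1.0036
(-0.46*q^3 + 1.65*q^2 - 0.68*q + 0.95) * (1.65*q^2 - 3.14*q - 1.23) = -0.759*q^5 + 4.1669*q^4 - 5.7372*q^3 + 1.6732*q^2 - 2.1466*q - 1.1685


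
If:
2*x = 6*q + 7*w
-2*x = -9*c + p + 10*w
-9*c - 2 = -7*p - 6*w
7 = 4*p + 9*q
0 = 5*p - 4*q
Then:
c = -170/6039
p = 28/61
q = 35/61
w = -164/671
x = 581/671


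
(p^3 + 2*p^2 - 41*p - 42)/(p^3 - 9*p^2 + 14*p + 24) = (p + 7)/(p - 4)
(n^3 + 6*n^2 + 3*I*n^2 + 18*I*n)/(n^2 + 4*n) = (n^2 + 3*n*(2 + I) + 18*I)/(n + 4)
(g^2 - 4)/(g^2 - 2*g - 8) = (g - 2)/(g - 4)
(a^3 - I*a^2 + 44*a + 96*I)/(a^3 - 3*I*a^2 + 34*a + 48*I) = (a + 4*I)/(a + 2*I)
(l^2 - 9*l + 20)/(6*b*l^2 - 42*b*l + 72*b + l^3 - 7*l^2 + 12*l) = (l - 5)/(6*b*l - 18*b + l^2 - 3*l)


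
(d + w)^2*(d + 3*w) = d^3 + 5*d^2*w + 7*d*w^2 + 3*w^3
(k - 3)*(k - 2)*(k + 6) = k^3 + k^2 - 24*k + 36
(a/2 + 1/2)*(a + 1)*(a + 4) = a^3/2 + 3*a^2 + 9*a/2 + 2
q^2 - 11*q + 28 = (q - 7)*(q - 4)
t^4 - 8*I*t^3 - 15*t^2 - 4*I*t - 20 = (t - 5*I)*(t - 2*I)^2*(t + I)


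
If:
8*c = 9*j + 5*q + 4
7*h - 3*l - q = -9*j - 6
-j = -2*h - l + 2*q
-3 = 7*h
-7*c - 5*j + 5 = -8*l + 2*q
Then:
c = -568/147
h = -3/7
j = -167/63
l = -2741/441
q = -325/147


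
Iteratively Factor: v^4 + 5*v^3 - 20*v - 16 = (v + 2)*(v^3 + 3*v^2 - 6*v - 8) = (v + 1)*(v + 2)*(v^2 + 2*v - 8) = (v + 1)*(v + 2)*(v + 4)*(v - 2)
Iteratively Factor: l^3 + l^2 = (l + 1)*(l^2) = l*(l + 1)*(l)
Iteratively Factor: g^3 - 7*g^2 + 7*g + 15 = (g - 5)*(g^2 - 2*g - 3) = (g - 5)*(g + 1)*(g - 3)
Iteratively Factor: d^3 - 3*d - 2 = (d + 1)*(d^2 - d - 2) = (d - 2)*(d + 1)*(d + 1)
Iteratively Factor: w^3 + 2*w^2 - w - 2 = (w + 2)*(w^2 - 1) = (w - 1)*(w + 2)*(w + 1)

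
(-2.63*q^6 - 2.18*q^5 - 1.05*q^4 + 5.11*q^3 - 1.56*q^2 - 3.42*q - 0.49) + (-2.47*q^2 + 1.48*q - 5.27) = -2.63*q^6 - 2.18*q^5 - 1.05*q^4 + 5.11*q^3 - 4.03*q^2 - 1.94*q - 5.76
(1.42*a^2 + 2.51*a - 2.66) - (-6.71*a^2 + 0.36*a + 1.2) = 8.13*a^2 + 2.15*a - 3.86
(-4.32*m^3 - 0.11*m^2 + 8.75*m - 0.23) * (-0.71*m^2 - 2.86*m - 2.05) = 3.0672*m^5 + 12.4333*m^4 + 2.9581*m^3 - 24.6362*m^2 - 17.2797*m + 0.4715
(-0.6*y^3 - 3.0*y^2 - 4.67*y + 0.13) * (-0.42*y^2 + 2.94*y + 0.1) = 0.252*y^5 - 0.504*y^4 - 6.9186*y^3 - 14.0844*y^2 - 0.0848*y + 0.013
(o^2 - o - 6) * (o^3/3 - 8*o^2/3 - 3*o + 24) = o^5/3 - 3*o^4 - 7*o^3/3 + 43*o^2 - 6*o - 144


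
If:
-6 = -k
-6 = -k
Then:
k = 6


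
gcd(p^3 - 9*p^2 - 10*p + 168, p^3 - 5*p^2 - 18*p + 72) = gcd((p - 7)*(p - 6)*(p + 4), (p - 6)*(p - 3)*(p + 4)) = p^2 - 2*p - 24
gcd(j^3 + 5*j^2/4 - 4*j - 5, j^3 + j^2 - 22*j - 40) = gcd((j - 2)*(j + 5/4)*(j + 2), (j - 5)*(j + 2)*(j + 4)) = j + 2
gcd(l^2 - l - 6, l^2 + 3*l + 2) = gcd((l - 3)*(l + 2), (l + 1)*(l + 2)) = l + 2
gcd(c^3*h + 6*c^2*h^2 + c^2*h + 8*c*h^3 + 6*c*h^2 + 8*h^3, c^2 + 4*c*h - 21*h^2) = 1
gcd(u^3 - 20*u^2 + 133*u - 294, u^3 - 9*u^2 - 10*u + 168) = u^2 - 13*u + 42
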